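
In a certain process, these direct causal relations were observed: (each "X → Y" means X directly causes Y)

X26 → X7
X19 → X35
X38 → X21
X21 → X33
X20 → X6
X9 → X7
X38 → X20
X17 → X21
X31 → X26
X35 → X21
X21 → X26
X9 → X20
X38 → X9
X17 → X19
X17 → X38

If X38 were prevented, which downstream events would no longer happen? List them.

Downstream of X38: X21, X33, X9, X20, X26, X7, X6.
Of those, still caused via another path: X21, X33, X26, X7.
The remainder have no surviving cause.

X20, X6, X9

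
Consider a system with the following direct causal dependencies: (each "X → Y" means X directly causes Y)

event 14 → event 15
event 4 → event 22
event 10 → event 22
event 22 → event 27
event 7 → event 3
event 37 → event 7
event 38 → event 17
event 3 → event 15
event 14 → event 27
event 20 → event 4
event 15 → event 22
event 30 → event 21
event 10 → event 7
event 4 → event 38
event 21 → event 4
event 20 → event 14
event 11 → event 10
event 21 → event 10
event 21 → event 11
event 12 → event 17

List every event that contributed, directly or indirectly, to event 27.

Immediate causes of event 27: event 14, event 22.
Further upstream: event 30, event 20, event 37, event 21, event 11, event 10, event 4, event 7, event 3, event 15.

event 10, event 11, event 14, event 15, event 20, event 21, event 22, event 3, event 30, event 37, event 4, event 7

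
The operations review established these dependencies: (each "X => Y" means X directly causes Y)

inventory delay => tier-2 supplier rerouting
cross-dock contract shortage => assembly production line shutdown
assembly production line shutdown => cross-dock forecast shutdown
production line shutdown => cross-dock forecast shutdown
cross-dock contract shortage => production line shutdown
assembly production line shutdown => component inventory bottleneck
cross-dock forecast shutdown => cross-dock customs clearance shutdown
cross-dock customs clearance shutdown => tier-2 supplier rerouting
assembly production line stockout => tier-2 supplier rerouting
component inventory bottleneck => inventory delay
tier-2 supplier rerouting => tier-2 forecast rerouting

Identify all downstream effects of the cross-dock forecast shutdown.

Direct effects: the cross-dock customs clearance shutdown.
2 steps out: the tier-2 supplier rerouting.
3 steps out: the tier-2 forecast rerouting.
Not reachable from it: the assembly production line stockout, the cross-dock contract shortage, the assembly production line shutdown, the production line shutdown, the component inventory bottleneck, the inventory delay.

the cross-dock customs clearance shutdown, the tier-2 forecast rerouting, the tier-2 supplier rerouting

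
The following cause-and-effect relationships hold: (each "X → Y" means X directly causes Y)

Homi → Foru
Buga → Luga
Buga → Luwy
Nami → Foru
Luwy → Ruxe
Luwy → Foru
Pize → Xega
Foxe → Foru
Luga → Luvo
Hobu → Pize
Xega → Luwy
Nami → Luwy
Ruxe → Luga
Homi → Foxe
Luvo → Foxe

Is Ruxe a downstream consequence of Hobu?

There is a causal chain: Hobu → Pize → Xega → Luwy → Ruxe.

Yes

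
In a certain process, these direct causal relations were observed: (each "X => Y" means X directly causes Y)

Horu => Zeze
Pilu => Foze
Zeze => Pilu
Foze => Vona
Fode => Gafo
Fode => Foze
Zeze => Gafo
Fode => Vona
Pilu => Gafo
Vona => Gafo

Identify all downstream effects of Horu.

Foze, Gafo, Pilu, Vona, Zeze

Direct effects: Zeze.
2 steps out: Pilu, Gafo.
3 steps out: Foze.
4 steps out: Vona.
Not reachable from it: Fode.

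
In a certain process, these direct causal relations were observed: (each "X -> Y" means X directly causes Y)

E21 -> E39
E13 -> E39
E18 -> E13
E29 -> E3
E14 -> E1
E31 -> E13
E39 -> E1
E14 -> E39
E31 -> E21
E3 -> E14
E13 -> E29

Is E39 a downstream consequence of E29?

There is a causal chain: E29 → E3 → E14 → E39.

Yes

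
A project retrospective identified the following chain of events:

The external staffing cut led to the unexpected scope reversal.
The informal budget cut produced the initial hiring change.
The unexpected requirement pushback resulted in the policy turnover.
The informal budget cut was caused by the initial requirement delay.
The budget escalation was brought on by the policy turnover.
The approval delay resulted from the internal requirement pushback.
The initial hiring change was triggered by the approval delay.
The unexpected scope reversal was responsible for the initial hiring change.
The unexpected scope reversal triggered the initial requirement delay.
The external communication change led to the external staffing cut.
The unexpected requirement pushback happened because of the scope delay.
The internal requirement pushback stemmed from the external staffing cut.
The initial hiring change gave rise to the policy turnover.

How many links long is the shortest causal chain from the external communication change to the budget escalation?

5

Shortest chain: the external communication change → the external staffing cut → the unexpected scope reversal → the initial hiring change → the policy turnover → the budget escalation.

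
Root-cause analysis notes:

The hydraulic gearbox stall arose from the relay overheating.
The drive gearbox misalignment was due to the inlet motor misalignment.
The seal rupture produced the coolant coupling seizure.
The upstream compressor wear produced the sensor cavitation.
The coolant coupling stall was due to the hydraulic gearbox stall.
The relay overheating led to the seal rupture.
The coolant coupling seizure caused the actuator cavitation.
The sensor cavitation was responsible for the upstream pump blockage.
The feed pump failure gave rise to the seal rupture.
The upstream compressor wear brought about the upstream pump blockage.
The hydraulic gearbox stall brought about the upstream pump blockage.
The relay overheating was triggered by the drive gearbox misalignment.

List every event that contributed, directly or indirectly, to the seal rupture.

Immediate causes of the seal rupture: the feed pump failure, the relay overheating.
Further upstream: the inlet motor misalignment, the drive gearbox misalignment.

the drive gearbox misalignment, the feed pump failure, the inlet motor misalignment, the relay overheating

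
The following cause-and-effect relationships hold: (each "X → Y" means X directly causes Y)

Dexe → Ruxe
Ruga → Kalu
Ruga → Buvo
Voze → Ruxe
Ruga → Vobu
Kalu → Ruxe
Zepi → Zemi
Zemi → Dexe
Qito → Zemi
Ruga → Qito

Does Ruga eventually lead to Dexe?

Yes

There is a causal chain: Ruga → Qito → Zemi → Dexe.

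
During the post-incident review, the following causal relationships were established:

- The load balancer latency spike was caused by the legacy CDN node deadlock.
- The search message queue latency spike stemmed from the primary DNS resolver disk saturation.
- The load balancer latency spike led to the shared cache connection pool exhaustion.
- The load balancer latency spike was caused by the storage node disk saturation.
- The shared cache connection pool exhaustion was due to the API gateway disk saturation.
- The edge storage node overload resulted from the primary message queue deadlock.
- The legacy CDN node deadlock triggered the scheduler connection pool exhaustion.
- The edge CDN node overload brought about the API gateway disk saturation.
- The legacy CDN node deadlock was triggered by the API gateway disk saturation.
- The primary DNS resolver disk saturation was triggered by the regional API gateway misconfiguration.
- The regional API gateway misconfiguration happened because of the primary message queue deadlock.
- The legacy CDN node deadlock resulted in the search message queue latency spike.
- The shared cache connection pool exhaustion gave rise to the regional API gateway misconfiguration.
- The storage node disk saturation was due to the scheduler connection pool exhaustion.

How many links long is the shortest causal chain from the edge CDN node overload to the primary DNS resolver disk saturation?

Shortest chain: the edge CDN node overload → the API gateway disk saturation → the shared cache connection pool exhaustion → the regional API gateway misconfiguration → the primary DNS resolver disk saturation.

4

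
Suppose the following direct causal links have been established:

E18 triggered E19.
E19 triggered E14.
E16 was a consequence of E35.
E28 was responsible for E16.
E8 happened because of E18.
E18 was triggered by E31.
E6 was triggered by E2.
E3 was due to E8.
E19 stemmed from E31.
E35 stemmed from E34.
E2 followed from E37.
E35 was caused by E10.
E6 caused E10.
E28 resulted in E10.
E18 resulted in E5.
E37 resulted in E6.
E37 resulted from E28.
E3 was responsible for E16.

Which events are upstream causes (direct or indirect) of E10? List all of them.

E2, E28, E37, E6

Immediate causes of E10: E28, E6.
Further upstream: E37, E2.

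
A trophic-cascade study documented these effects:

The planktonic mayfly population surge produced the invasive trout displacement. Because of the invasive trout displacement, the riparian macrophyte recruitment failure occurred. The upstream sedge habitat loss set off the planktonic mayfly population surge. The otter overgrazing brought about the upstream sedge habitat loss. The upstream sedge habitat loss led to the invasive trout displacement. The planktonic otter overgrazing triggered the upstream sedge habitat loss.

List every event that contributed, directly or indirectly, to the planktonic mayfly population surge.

the otter overgrazing, the planktonic otter overgrazing, the upstream sedge habitat loss

Immediate cause of the planktonic mayfly population surge: the upstream sedge habitat loss.
Further upstream: the planktonic otter overgrazing, the otter overgrazing.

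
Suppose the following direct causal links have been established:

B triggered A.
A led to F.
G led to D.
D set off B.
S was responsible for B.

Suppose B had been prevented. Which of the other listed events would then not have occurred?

A, F

Downstream of B: A, F.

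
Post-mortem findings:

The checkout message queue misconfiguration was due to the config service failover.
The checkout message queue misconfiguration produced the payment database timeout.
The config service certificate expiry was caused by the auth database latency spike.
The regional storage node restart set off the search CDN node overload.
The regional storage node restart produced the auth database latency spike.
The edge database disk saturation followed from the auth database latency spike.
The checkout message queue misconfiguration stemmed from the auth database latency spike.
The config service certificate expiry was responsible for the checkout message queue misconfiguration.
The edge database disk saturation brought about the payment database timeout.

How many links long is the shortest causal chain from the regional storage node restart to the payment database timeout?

Shortest chain: the regional storage node restart → the auth database latency spike → the edge database disk saturation → the payment database timeout.

3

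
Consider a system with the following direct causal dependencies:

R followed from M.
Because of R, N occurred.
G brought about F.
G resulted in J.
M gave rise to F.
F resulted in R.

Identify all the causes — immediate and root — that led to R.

Immediate causes of R: M, F.
Further upstream: G.

F, G, M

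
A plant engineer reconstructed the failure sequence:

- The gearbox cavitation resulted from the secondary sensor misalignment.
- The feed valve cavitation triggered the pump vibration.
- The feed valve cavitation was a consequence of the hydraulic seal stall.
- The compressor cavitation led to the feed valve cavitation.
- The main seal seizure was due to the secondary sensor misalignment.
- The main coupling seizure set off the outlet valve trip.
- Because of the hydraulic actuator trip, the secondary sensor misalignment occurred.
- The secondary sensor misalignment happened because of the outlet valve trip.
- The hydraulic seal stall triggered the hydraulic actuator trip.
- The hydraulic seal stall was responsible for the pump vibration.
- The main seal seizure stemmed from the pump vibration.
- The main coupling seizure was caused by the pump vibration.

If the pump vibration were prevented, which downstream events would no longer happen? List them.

the main coupling seizure, the outlet valve trip

Downstream of the pump vibration: the main coupling seizure, the outlet valve trip, the secondary sensor misalignment, the gearbox cavitation, the main seal seizure.
Of those, still caused via another path: the secondary sensor misalignment, the gearbox cavitation, the main seal seizure.
The remainder have no surviving cause.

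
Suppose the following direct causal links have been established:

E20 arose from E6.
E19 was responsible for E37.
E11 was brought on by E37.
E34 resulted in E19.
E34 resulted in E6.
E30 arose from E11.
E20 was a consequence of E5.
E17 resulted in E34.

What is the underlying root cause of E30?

Tracing upstream from E30: E30 ← E11 ← E37 ← E19 ← E34 ← E17.
E17 has no stated cause, so it is the root.

E17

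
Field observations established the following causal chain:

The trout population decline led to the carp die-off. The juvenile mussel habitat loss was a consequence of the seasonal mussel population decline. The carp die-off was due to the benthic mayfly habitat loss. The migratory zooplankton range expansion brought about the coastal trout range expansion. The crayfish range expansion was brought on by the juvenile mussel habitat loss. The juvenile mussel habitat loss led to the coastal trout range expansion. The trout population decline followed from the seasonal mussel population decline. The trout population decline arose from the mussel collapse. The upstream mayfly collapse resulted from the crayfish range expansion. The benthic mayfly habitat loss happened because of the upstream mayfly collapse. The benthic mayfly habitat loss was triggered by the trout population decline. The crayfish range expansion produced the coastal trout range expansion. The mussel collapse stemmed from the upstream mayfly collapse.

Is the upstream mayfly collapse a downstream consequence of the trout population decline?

The trout population decline leads to the benthic mayfly habitat loss, the carp die-off; the upstream mayfly collapse is not among them.

No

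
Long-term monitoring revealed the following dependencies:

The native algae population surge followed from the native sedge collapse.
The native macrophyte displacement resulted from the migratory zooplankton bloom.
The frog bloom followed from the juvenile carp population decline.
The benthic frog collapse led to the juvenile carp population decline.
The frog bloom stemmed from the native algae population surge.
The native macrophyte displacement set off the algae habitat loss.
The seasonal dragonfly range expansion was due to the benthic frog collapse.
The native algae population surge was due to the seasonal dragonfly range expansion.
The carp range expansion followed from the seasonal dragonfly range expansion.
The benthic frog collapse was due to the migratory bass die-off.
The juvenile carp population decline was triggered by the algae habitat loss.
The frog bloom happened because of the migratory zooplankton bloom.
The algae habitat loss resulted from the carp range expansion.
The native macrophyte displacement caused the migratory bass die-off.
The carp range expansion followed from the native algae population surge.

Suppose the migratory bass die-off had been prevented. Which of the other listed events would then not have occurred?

Downstream of the migratory bass die-off: the benthic frog collapse, the seasonal dragonfly range expansion, the native algae population surge, the carp range expansion, the algae habitat loss, the juvenile carp population decline, the frog bloom.
Of those, still caused via another path: the native algae population surge, the carp range expansion, the algae habitat loss, the juvenile carp population decline, the frog bloom.
The remainder have no surviving cause.

the benthic frog collapse, the seasonal dragonfly range expansion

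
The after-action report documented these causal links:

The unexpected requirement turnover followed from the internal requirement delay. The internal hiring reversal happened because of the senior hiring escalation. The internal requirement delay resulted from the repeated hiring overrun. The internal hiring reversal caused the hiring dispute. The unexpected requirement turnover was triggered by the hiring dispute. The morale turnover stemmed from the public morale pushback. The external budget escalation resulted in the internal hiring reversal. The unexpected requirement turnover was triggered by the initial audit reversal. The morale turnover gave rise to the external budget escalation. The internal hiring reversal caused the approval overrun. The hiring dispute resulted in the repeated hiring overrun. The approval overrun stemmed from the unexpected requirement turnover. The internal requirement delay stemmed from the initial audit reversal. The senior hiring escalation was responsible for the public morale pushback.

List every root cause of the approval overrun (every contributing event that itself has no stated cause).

Tracing upstream from the approval overrun: the approval overrun ← the internal hiring reversal ← the senior hiring escalation.
A separate upstream branch: the approval overrun ← the unexpected requirement turnover ← the initial audit reversal.
Each of those chain origins has no stated cause.

the initial audit reversal, the senior hiring escalation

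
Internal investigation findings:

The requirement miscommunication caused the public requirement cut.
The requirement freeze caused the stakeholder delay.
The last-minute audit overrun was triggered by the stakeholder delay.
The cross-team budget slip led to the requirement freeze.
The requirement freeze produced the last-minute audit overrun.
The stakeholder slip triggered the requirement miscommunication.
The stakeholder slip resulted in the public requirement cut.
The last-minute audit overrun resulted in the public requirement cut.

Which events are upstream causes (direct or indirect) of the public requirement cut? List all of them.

Immediate causes of the public requirement cut: the stakeholder slip, the requirement miscommunication, the last-minute audit overrun.
Further upstream: the cross-team budget slip, the requirement freeze, the stakeholder delay.

the cross-team budget slip, the last-minute audit overrun, the requirement freeze, the requirement miscommunication, the stakeholder delay, the stakeholder slip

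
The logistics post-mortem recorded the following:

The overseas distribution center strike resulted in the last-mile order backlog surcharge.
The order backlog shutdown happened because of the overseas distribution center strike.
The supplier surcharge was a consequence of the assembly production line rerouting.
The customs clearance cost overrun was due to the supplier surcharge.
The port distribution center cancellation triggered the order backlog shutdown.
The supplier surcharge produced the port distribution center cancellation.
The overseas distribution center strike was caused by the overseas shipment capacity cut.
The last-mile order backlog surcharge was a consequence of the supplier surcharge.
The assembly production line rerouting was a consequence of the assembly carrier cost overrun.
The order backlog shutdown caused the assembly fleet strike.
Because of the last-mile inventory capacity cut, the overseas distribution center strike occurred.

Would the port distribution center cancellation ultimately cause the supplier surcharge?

The port distribution center cancellation leads to the order backlog shutdown, the assembly fleet strike; the supplier surcharge is not among them.

No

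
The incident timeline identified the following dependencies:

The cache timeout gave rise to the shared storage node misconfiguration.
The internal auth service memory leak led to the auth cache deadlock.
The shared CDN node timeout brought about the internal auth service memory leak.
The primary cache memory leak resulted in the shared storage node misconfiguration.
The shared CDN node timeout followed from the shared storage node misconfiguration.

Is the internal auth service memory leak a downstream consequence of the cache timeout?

There is a causal chain: the cache timeout → the shared storage node misconfiguration → the shared CDN node timeout → the internal auth service memory leak.

Yes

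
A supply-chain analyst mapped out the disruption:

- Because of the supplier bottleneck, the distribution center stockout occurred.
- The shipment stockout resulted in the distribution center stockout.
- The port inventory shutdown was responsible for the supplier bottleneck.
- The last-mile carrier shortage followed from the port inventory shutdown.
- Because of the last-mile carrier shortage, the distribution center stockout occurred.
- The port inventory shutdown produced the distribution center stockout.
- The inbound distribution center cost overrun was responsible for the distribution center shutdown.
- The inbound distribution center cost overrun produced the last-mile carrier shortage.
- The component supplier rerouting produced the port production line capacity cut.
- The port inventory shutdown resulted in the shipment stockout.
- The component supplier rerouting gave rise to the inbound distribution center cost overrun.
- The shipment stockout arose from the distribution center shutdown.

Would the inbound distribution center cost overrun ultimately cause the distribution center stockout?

Yes

There is a causal chain: the inbound distribution center cost overrun → the last-mile carrier shortage → the distribution center stockout.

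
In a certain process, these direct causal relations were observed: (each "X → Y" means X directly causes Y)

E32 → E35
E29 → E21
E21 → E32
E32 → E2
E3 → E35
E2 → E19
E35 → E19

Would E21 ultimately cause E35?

There is a causal chain: E21 → E32 → E35.

Yes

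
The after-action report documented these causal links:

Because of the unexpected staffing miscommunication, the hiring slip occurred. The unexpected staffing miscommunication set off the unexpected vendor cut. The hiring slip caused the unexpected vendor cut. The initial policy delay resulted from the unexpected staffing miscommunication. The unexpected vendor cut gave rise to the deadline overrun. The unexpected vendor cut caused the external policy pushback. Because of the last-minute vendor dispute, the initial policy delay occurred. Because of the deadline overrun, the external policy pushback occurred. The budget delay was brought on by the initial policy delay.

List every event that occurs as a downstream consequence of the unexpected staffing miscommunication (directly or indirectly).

Direct effects: the hiring slip, the unexpected vendor cut, the initial policy delay.
2 steps out: the deadline overrun, the external policy pushback, the budget delay.
Not reachable from it: the last-minute vendor dispute.

the budget delay, the deadline overrun, the external policy pushback, the hiring slip, the initial policy delay, the unexpected vendor cut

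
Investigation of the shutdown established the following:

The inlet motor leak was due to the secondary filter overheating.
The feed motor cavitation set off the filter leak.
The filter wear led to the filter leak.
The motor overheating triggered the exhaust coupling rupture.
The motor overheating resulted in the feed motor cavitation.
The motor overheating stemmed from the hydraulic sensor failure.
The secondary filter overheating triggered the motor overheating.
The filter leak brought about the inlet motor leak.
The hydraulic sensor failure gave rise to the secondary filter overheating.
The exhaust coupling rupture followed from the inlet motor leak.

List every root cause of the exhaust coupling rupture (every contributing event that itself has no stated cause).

the filter wear, the hydraulic sensor failure

Tracing upstream from the exhaust coupling rupture: the exhaust coupling rupture ← the motor overheating ← the hydraulic sensor failure.
A separate upstream branch: the exhaust coupling rupture ← the inlet motor leak ← the filter leak ← the filter wear.
Each of those chain origins has no stated cause.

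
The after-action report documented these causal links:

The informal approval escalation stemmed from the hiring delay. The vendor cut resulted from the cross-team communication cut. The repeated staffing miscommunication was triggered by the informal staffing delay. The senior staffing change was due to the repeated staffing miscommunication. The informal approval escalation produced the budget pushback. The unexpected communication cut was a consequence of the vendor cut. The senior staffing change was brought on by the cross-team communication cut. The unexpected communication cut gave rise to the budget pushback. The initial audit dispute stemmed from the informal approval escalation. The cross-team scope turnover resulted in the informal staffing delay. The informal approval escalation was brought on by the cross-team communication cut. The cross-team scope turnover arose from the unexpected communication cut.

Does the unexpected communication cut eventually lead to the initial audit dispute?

No

The unexpected communication cut leads to the cross-team scope turnover, the informal staffing delay, the budget pushback, the repeated staffing miscommunication, the senior staffing change; the initial audit dispute is not among them.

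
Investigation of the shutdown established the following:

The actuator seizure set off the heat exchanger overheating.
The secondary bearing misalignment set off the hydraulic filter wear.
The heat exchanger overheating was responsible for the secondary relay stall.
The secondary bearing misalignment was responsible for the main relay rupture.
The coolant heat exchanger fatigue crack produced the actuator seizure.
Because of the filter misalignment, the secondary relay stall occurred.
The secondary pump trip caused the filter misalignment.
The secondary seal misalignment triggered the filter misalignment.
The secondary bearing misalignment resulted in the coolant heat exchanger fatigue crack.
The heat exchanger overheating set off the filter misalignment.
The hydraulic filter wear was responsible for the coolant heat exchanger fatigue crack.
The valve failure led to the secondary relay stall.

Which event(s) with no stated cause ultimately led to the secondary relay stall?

Tracing upstream from the secondary relay stall: the secondary relay stall ← the heat exchanger overheating ← the actuator seizure ← the coolant heat exchanger fatigue crack ← the secondary bearing misalignment.
A separate upstream branch: the secondary relay stall ← the filter misalignment ← the secondary pump trip.
A separate upstream branch: the secondary relay stall ← the valve failure.
A separate upstream branch: the secondary relay stall ← the filter misalignment ← the secondary seal misalignment.
Each of those chain origins has no stated cause.

the secondary bearing misalignment, the secondary pump trip, the secondary seal misalignment, the valve failure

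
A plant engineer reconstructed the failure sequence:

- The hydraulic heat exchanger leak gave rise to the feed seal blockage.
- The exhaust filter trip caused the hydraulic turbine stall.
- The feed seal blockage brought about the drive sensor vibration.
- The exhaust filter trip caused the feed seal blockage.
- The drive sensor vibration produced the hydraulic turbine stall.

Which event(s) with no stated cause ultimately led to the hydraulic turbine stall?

the exhaust filter trip, the hydraulic heat exchanger leak

Tracing upstream from the hydraulic turbine stall: the hydraulic turbine stall ← the exhaust filter trip.
A separate upstream branch: the hydraulic turbine stall ← the drive sensor vibration ← the feed seal blockage ← the hydraulic heat exchanger leak.
Each of those chain origins has no stated cause.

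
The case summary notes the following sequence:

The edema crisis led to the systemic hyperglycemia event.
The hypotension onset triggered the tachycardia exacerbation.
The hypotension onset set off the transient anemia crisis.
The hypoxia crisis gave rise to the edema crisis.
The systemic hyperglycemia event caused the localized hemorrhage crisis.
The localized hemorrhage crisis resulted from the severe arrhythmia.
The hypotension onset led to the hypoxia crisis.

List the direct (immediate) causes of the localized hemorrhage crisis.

Upstream contributors include the hypotension onset, the hypoxia crisis, the edema crisis, but only the severe arrhythmia, the systemic hyperglycemia event feed directly into the localized hemorrhage crisis.

the severe arrhythmia, the systemic hyperglycemia event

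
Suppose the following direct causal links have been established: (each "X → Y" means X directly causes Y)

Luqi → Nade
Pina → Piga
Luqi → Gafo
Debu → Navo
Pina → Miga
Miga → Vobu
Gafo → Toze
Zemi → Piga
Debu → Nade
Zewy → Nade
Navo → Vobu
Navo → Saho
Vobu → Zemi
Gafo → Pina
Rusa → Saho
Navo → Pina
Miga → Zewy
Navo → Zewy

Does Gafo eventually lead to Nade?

There is a causal chain: Gafo → Pina → Miga → Zewy → Nade.

Yes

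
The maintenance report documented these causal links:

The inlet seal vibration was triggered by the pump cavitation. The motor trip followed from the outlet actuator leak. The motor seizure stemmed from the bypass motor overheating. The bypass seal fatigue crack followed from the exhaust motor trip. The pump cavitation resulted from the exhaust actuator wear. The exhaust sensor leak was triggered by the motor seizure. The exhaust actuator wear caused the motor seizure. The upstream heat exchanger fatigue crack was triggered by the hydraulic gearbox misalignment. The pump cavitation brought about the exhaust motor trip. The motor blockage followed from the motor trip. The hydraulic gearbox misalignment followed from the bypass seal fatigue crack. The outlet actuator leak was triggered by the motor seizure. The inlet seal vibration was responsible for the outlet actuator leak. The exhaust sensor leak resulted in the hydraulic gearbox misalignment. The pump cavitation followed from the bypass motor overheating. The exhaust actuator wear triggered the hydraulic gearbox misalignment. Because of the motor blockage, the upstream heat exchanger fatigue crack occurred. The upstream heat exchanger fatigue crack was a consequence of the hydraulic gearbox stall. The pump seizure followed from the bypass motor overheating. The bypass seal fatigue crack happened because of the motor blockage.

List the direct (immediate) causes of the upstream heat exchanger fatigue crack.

the hydraulic gearbox misalignment, the hydraulic gearbox stall, the motor blockage

Upstream contributors include the exhaust actuator wear, the bypass motor overheating, the pump cavitation, the inlet seal vibration, the exhaust motor trip, the motor seizure, the outlet actuator leak, the exhaust sensor leak, the motor trip, the bypass seal fatigue crack, but only the hydraulic gearbox misalignment, the hydraulic gearbox stall, the motor blockage feed directly into the upstream heat exchanger fatigue crack.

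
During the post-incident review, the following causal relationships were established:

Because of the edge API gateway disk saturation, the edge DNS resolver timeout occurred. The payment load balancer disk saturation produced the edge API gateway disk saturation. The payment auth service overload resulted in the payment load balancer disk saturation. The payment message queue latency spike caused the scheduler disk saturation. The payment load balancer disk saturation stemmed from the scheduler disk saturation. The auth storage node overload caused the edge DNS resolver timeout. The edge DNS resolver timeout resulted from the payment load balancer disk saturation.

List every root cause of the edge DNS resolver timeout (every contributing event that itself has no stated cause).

Tracing upstream from the edge DNS resolver timeout: the edge DNS resolver timeout ← the auth storage node overload.
A separate upstream branch: the edge DNS resolver timeout ← the payment load balancer disk saturation ← the scheduler disk saturation ← the payment message queue latency spike.
A separate upstream branch: the edge DNS resolver timeout ← the payment load balancer disk saturation ← the payment auth service overload.
Each of those chain origins has no stated cause.

the auth storage node overload, the payment auth service overload, the payment message queue latency spike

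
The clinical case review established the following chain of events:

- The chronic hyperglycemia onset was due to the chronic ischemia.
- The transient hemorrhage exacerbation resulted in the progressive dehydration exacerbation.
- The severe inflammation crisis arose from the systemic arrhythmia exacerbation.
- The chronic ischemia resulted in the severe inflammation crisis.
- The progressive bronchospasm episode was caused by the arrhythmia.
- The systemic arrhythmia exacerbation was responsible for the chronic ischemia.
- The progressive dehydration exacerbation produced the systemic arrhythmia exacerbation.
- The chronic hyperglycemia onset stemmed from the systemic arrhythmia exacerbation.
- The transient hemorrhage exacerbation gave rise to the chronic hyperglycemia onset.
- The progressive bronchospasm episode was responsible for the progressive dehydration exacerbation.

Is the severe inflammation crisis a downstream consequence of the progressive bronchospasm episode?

Yes

There is a causal chain: the progressive bronchospasm episode → the progressive dehydration exacerbation → the systemic arrhythmia exacerbation → the severe inflammation crisis.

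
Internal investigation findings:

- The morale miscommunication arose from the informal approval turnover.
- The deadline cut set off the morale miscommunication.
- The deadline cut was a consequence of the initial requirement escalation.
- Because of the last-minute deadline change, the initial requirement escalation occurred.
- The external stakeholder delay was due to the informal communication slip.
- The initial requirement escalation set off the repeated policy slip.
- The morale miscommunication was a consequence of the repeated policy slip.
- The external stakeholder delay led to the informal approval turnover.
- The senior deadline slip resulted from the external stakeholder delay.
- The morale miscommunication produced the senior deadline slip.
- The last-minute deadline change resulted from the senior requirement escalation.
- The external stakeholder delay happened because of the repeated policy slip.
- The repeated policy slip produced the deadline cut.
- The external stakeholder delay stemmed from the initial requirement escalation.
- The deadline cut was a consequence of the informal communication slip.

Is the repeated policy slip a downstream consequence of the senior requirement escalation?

Yes

There is a causal chain: the senior requirement escalation → the last-minute deadline change → the initial requirement escalation → the repeated policy slip.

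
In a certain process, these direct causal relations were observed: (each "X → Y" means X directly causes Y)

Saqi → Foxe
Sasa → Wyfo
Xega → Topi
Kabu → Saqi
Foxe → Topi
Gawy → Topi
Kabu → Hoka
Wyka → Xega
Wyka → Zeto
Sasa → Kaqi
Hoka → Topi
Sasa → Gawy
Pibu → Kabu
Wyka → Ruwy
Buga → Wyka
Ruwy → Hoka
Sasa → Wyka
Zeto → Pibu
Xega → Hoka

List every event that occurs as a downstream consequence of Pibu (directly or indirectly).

Foxe, Hoka, Kabu, Saqi, Topi

Direct effects: Kabu.
2 steps out: Saqi, Hoka.
3 steps out: Foxe, Topi.
Not reachable from it: Sasa, Wyka, Wyfo, Zeto, Gawy, Xega, Ruwy, Kaqi, Buga.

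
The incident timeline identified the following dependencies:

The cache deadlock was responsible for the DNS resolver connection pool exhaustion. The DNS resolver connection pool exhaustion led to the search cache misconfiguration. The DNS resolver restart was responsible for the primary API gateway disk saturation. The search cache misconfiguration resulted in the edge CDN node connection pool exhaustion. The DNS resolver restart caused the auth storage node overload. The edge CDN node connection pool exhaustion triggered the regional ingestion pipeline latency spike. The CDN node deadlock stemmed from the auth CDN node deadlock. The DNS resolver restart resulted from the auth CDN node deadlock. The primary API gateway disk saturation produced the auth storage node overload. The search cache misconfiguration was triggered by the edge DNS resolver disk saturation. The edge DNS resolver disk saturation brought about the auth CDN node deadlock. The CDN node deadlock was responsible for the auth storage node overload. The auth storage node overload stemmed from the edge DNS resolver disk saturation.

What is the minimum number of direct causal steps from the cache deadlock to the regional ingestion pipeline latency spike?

Shortest chain: the cache deadlock → the DNS resolver connection pool exhaustion → the search cache misconfiguration → the edge CDN node connection pool exhaustion → the regional ingestion pipeline latency spike.

4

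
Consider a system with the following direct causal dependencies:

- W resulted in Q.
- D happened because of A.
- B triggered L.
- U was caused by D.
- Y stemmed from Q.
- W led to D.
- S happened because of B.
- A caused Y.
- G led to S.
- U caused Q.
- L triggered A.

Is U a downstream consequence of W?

There is a causal chain: W → D → U.

Yes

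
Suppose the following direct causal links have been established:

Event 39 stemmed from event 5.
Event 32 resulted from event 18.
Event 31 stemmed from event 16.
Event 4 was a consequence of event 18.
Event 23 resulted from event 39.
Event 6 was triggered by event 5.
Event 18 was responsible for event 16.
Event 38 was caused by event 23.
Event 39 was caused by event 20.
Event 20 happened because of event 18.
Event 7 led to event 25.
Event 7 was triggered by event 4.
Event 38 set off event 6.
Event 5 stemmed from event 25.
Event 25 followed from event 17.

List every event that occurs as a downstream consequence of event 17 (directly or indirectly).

Direct effects: event 25.
2 steps out: event 5.
3 steps out: event 39, event 6.
4 steps out: event 23.
5 steps out: event 38.
Not reachable from it: event 18, event 16, event 4, event 7, event 20, event 32, event 31.

event 23, event 25, event 38, event 39, event 5, event 6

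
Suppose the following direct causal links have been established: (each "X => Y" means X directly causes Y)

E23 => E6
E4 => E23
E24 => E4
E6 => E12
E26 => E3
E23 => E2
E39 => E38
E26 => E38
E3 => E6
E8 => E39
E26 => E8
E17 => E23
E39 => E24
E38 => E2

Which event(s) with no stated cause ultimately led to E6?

Tracing upstream from E6: E6 ← E3 ← E26.
A separate upstream branch: E6 ← E23 ← E17.
Each of those chain origins has no stated cause.

E17, E26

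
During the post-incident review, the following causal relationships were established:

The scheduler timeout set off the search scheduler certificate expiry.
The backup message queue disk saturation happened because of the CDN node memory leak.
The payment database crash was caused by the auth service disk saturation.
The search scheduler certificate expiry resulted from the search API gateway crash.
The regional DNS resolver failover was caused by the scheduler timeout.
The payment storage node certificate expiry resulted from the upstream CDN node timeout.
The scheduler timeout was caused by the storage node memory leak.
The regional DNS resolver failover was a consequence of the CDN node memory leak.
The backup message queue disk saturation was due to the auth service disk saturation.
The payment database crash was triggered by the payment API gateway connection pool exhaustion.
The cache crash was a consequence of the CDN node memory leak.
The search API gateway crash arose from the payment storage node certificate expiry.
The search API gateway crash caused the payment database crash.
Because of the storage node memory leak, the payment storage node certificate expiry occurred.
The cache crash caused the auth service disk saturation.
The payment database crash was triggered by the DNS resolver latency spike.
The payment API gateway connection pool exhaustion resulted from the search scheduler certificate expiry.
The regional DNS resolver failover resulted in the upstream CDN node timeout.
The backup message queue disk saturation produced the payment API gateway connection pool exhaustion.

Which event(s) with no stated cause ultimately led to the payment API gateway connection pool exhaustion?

the CDN node memory leak, the storage node memory leak

Tracing upstream from the payment API gateway connection pool exhaustion: the payment API gateway connection pool exhaustion ← the search scheduler certificate expiry ← the scheduler timeout ← the storage node memory leak.
A separate upstream branch: the payment API gateway connection pool exhaustion ← the backup message queue disk saturation ← the CDN node memory leak.
Each of those chain origins has no stated cause.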